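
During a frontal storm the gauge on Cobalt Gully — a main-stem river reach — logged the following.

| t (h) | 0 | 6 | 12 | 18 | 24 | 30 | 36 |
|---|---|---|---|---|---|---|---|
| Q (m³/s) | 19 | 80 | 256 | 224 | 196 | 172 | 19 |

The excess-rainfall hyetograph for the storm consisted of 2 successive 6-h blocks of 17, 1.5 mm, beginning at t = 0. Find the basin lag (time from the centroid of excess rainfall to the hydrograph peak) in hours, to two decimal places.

Centroid of excess rainfall: t_c = Σ P_i·t̄_i / ΣP_i = 3.4865 h (block centres at 3, 9 h).
Hydrograph peak occurs at t = 12 h, so basin lag t_L = 12 − 3.4865 = 8.51 h.

t_L ≈ 8.51 h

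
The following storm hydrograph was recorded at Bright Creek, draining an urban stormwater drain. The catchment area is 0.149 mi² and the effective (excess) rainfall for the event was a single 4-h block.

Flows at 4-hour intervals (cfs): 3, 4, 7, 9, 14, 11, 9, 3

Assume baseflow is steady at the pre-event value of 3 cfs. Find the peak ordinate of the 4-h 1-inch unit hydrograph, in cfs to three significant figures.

Direct runoff: 0.0, 1.0, 4.0, 6.0, 11.0, 8.0, 6.0, 0.0 cfs; ΣQ_DR = 36.00 cfs, peak = 11.0 cfs.
Runoff depth d = ΣQ_DR·Δt / A = 36.00 × 14400 / (0.149 mi²) = 1.498 in.
The 1-inch UH is the DRH scaled by (1 in)/d, so U_p = 11.0 × 1/1.498 = 7.35 cfs.

U_p ≈ 7.35 cfs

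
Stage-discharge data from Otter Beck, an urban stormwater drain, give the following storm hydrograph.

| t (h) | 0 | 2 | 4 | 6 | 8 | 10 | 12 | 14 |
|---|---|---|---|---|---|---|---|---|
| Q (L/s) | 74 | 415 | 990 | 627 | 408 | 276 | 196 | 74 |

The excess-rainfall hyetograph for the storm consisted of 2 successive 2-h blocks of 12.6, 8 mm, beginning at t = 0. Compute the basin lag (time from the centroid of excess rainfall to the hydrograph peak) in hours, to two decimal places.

Centroid of excess rainfall: t_c = Σ P_i·t̄_i / ΣP_i = 1.7767 h (block centres at 1, 3 h).
Hydrograph peak occurs at t = 4 h, so basin lag t_L = 4 − 1.7767 = 2.22 h.

t_L ≈ 2.22 h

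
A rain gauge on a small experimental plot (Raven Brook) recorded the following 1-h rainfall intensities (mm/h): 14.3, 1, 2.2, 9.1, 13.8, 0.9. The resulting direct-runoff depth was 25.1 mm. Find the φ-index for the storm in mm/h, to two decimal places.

φ ≈ 4.03 mm/h

Only the 3 blocks with intensity above φ contribute runoff: 14.3, 9.1, 13.8 mm/h.
Σ(I−φ)·Δt = d  ⇒  (14.3+9.1+13.8 − 3φ)·1 = 25.1
φ = (37.20 − 25.1/1) / 3 = 4.03 mm/h.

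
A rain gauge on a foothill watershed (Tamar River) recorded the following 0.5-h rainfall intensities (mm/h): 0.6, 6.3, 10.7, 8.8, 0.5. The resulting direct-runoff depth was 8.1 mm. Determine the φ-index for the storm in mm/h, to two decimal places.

φ ≈ 3.20 mm/h

Only the 3 blocks with intensity above φ contribute runoff: 6.3, 10.7, 8.8 mm/h.
Σ(I−φ)·Δt = d  ⇒  (6.3+10.7+8.8 − 3φ)·0.5 = 8.1
φ = (25.80 − 8.1/0.5) / 3 = 3.20 mm/h.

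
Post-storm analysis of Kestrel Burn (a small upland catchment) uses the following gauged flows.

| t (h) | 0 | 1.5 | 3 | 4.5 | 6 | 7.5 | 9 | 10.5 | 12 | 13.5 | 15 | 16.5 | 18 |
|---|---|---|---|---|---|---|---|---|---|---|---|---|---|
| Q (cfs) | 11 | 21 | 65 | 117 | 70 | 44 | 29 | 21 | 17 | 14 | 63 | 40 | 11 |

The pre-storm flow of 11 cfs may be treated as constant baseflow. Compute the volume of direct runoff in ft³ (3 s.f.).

V ≈ 2.05 × 10^6 ft³

Direct-runoff ordinates (Q − Q_b): 0.0, 10.0, 54.0, 106.0, 59.0, 33.0, 18.0, 10.0, 6.0, 3.0, 52.0, 29.0, 0.0 cfs.
ΣQ_DR = 380.0 cfs.
With Δt = 1.5 h = 5400 s, V = ΣQ_DR · Δt = 380.0 × 5400 = 2.05 × 10^6 ft³.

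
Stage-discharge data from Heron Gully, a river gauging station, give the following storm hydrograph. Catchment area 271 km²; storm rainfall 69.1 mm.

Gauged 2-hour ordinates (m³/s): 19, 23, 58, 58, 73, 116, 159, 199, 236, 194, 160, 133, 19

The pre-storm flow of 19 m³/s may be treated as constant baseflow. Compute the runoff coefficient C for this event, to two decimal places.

ΣQ_DR = 1200 m³/s; V = ΣQ_DR·Δt = 8.640 × 10^6 m³.
Runoff depth d = V / A = 31.88 mm.
C = d / P = 31.88 / 69.1 = 0.46.

C ≈ 0.46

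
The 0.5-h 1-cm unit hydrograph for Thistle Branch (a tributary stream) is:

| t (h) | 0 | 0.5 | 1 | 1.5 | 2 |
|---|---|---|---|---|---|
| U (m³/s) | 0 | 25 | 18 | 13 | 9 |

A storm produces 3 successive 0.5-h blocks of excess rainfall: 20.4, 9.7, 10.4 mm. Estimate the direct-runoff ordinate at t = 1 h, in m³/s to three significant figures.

Q ≈ 61.0 m³/s

By discrete convolution, Q_j = Σ (P_i / 10 mm) · U_{j−i}.
At t = 1 h (j=2): Q = (20.4/10)·18 + (9.7/10)·25 + (10.4/10)·0 = 61.0 m³/s.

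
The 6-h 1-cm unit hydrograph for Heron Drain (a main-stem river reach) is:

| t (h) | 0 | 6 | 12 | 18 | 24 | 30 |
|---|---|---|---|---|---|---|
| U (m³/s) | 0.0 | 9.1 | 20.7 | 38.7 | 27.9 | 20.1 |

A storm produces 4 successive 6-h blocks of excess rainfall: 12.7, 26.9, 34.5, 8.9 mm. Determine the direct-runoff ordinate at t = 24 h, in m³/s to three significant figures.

Q ≈ 219 m³/s

By discrete convolution, Q_j = Σ (P_i / 10 mm) · U_{j−i}.
At t = 24 h (j=4): Q = (12.7/10)·27.9 + (26.9/10)·38.7 + (34.5/10)·20.7 + (8.9/10)·9.1 = 219 m³/s.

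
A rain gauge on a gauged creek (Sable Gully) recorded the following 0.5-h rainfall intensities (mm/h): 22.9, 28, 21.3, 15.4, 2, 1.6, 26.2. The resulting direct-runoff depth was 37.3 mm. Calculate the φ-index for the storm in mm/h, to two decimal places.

φ ≈ 7.84 mm/h

Only the 5 blocks with intensity above φ contribute runoff: 22.9, 28, 21.3, 15.4, 26.2 mm/h.
Σ(I−φ)·Δt = d  ⇒  (22.9+28+21.3+15.4+26.2 − 5φ)·0.5 = 37.3
φ = (113.8 − 37.3/0.5) / 5 = 7.84 mm/h.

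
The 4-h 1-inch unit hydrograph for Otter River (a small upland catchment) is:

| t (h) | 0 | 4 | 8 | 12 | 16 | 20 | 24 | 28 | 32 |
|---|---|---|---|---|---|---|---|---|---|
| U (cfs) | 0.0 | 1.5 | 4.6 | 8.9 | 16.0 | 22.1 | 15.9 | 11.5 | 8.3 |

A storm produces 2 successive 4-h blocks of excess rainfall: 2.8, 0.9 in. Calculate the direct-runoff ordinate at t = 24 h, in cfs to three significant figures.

Q ≈ 64.4 cfs

By discrete convolution, Q_j = Σ (P_i / 1 in) · U_{j−i}.
At t = 24 h (j=6): Q = (2.8/1)·15.9 + (0.9/1)·22.1 = 64.4 cfs.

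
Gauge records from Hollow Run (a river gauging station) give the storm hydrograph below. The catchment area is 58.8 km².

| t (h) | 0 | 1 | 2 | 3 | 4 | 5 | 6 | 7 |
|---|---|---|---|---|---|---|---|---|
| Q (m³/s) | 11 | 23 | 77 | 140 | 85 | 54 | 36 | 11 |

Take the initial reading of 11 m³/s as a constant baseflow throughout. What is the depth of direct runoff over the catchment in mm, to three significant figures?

d ≈ 21.4 mm

Direct runoff: 0.0, 12.0, 66.0, 129.0, 74.0, 43.0, 25.0, 0.0 m³/s; ΣQ_DR = 349.0 m³/s.
V = ΣQ_DR · Δt = 349.0 × 3600 s = 1.256 × 10^6 m³.
Over A = 58.8 km², depth = V / A = 21.4 mm.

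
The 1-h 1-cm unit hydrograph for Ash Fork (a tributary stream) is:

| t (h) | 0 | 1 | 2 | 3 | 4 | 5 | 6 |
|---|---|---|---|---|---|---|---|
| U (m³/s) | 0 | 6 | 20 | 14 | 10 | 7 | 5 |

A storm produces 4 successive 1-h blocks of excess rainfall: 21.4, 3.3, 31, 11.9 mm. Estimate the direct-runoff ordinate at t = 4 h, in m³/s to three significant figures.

Q ≈ 95.2 m³/s

By discrete convolution, Q_j = Σ (P_i / 10 mm) · U_{j−i}.
At t = 4 h (j=4): Q = (21.4/10)·10 + (3.3/10)·14 + (31/10)·20 + (11.9/10)·6 = 95.2 m³/s.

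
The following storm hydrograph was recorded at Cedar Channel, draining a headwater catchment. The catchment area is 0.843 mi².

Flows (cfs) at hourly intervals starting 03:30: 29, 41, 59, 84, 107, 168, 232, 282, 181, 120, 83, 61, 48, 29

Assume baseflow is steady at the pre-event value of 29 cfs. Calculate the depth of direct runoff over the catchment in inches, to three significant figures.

Direct runoff: 0.0, 12.0, 30.0, 55.0, 78.0, 139.0, 203.0, 253.0, 152.0, 91.0, 54.0, 32.0, 19.0, 0.0 cfs; ΣQ_DR = 1118 cfs.
V = ΣQ_DR · Δt = 1118 × 3600 s = 4.025 × 10^6 ft³.
Over A = 0.843 mi², depth = V / A = 2.06 in.

d ≈ 2.06 in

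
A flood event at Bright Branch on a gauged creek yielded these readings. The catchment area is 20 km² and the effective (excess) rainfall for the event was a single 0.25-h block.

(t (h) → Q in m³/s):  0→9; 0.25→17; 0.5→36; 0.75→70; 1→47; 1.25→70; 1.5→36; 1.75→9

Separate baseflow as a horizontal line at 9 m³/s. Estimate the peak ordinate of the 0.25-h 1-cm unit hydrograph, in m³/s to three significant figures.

Direct runoff: 0.0, 8.0, 27.0, 61.0, 38.0, 61.0, 27.0, 0.0 m³/s; ΣQ_DR = 222.0 m³/s, peak = 61.0 m³/s.
Runoff depth d = ΣQ_DR·Δt / A = 222.0 × 900 / (20 km²) = 9.990 mm.
The 1-cm UH is the DRH scaled by (10 mm)/d, so U_p = 61.0 × 10/9.990 = 61.1 m³/s.

U_p ≈ 61.1 m³/s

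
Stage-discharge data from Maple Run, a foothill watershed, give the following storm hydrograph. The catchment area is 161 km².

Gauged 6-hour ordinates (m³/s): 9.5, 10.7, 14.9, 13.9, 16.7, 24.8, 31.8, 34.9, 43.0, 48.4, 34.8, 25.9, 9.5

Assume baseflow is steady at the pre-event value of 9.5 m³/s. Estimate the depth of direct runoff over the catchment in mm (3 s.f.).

d ≈ 26.2 mm

Direct runoff: 0.0, 1.2, 5.4, 4.4, 7.2, 15.3, 22.3, 25.4, 33.5, 38.9, 25.3, 16.4, 0.0 m³/s; ΣQ_DR = 195.3 m³/s.
V = ΣQ_DR · Δt = 195.3 × 21600 s = 4.218 × 10^6 m³.
Over A = 161 km², depth = V / A = 26.2 mm.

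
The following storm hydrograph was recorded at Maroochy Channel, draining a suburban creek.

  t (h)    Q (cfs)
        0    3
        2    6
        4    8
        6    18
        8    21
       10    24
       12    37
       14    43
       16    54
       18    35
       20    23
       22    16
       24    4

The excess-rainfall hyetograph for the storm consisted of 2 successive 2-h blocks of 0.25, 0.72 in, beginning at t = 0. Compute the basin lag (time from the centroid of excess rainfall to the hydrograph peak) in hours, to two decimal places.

Centroid of excess rainfall: t_c = Σ P_i·t̄_i / ΣP_i = 2.4845 h (block centres at 1, 3 h).
Hydrograph peak occurs at t = 16 h, so basin lag t_L = 16 − 2.4845 = 13.52 h.

t_L ≈ 13.52 h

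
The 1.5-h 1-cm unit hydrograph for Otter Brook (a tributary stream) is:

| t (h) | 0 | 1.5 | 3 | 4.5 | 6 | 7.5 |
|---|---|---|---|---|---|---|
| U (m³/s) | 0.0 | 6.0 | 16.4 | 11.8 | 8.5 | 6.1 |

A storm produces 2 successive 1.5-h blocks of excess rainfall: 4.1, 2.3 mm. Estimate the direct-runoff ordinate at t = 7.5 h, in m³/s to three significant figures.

By discrete convolution, Q_j = Σ (P_i / 10 mm) · U_{j−i}.
At t = 7.5 h (j=5): Q = (4.1/10)·6.1 + (2.3/10)·8.5 = 4.46 m³/s.

Q ≈ 4.46 m³/s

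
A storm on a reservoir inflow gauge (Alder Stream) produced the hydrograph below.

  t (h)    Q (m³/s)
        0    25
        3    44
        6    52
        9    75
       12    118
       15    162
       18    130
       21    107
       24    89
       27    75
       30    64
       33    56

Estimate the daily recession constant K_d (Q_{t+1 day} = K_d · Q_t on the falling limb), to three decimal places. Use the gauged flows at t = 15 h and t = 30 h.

K_d ≈ 0.226

Between t = 15 h and t = 30 h the flow falls from 162 to 64 m³/s over 5×3 h = 15 h.
Per-interval ratio K = (64/162)^(1/5) = 0.8305; K_d = K^(24/3) = 0.226.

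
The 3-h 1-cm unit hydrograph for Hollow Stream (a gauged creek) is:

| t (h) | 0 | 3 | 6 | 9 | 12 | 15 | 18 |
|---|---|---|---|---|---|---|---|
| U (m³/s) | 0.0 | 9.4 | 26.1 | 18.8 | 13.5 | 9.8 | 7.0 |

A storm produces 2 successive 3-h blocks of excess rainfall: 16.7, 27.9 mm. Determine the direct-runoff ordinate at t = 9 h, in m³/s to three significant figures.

By discrete convolution, Q_j = Σ (P_i / 10 mm) · U_{j−i}.
At t = 9 h (j=3): Q = (16.7/10)·18.8 + (27.9/10)·26.1 = 104 m³/s.

Q ≈ 104 m³/s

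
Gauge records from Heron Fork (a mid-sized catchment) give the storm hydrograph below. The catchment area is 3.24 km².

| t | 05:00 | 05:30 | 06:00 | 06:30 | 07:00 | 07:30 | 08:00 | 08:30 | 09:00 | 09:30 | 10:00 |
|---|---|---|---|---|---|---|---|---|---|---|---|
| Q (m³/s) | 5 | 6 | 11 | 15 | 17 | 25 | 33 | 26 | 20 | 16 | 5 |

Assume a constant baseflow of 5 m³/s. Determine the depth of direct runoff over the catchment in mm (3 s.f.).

d ≈ 68.9 mm

Direct runoff: 0.0, 1.0, 6.0, 10.0, 12.0, 20.0, 28.0, 21.0, 15.0, 11.0, 0.0 m³/s; ΣQ_DR = 124.0 m³/s.
V = ΣQ_DR · Δt = 124.0 × 1800 s = 2.232 × 10^5 m³.
Over A = 3.24 km², depth = V / A = 68.9 mm.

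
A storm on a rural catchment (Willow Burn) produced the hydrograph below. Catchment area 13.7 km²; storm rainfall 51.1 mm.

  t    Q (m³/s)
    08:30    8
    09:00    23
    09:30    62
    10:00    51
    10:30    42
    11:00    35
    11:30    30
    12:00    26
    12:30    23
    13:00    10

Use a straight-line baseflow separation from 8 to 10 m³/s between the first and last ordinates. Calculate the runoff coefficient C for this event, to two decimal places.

C ≈ 0.57

ΣQ_DR = 220.0 m³/s; V = ΣQ_DR·Δt = 3.960 × 10^5 m³.
Runoff depth d = V / A = 28.91 mm.
C = d / P = 28.91 / 51.1 = 0.57.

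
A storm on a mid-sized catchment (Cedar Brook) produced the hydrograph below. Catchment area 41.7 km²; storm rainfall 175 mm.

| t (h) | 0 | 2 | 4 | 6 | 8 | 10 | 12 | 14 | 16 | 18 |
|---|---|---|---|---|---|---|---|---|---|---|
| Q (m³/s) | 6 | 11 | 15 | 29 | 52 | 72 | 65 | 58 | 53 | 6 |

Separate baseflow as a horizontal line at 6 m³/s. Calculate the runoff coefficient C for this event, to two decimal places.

ΣQ_DR = 307.0 m³/s; V = ΣQ_DR·Δt = 2.210 × 10^6 m³.
Runoff depth d = V / A = 53.01 mm.
C = d / P = 53.01 / 175 = 0.30.

C ≈ 0.30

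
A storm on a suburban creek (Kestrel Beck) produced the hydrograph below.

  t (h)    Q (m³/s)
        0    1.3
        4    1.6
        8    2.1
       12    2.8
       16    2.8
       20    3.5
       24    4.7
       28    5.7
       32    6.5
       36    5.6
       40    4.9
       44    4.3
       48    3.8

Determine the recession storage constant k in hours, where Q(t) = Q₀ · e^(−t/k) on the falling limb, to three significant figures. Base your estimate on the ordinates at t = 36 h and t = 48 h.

k ≈ 30.9 h

On the falling limb, Q drops from 5.6 to 3.8 m³/s between t = 36 h and t = 48 h (Δt = 12 h).
k = −Δt / ln(Q₂/Q₁) = −12 / ln(3.8/5.6) = 30.9 h.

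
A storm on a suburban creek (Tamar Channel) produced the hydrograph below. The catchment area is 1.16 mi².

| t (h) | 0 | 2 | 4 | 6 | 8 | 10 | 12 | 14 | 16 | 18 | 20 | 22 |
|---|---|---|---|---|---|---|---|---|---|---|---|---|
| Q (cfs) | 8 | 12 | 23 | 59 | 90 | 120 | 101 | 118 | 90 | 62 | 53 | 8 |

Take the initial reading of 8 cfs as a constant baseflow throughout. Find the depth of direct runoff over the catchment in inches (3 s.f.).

Direct runoff: 0.0, 4.0, 15.0, 51.0, 82.0, 112.0, 93.0, 110.0, 82.0, 54.0, 45.0, 0.0 cfs; ΣQ_DR = 648.0 cfs.
V = ΣQ_DR · Δt = 648.0 × 7200 s = 4.666 × 10^6 ft³.
Over A = 1.16 mi², depth = V / A = 1.73 in.

d ≈ 1.73 in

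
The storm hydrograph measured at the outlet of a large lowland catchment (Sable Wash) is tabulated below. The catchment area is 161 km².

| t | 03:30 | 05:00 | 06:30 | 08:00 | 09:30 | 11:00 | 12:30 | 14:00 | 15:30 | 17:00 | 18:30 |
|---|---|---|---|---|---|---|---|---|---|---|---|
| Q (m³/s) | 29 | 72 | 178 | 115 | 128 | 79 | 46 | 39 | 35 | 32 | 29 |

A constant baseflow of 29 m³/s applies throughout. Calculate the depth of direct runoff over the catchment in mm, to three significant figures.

Direct runoff: 0.0, 43.0, 149.0, 86.0, 99.0, 50.0, 17.0, 10.0, 6.0, 3.0, 0.0 m³/s; ΣQ_DR = 463.0 m³/s.
V = ΣQ_DR · Δt = 463.0 × 5400 s = 2.500 × 10^6 m³.
Over A = 161 km², depth = V / A = 15.5 mm.

d ≈ 15.5 mm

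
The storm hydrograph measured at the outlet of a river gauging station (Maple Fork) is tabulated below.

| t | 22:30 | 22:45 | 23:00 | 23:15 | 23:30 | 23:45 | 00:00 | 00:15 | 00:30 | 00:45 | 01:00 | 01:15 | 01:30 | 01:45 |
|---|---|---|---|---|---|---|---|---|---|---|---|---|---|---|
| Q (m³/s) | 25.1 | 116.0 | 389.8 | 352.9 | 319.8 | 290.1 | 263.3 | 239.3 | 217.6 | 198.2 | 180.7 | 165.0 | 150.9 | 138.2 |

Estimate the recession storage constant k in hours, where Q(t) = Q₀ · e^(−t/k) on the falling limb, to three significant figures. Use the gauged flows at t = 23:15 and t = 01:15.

On the falling limb, Q drops from 352.9 to 165.0 m³/s between t = 23:15 and t = 01:15 (Δt = 2 h).
k = −Δt / ln(Q₂/Q₁) = −2 / ln(165.0/352.9) = 2.63 h.

k ≈ 2.63 h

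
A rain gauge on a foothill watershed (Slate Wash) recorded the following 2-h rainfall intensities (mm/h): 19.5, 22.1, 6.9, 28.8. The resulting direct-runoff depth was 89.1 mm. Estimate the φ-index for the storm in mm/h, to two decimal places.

φ ≈ 8.62 mm/h

Only the 3 blocks with intensity above φ contribute runoff: 19.5, 22.1, 28.8 mm/h.
Σ(I−φ)·Δt = d  ⇒  (19.5+22.1+28.8 − 3φ)·2 = 89.1
φ = (70.40 − 89.1/2) / 3 = 8.62 mm/h.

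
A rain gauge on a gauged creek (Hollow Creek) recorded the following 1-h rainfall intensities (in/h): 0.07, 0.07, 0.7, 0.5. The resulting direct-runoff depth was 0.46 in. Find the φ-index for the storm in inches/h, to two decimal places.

Only the 2 blocks with intensity above φ contribute runoff: 0.7, 0.5 in/h.
Σ(I−φ)·Δt = d  ⇒  (0.7+0.5 − 2φ)·1 = 0.46
φ = (1.200 − 0.46/1) / 2 = 0.37 in/h.

φ ≈ 0.37 in/h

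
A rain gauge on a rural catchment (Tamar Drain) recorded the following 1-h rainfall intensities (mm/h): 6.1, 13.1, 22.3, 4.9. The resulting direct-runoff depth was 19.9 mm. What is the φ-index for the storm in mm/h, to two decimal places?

Only the 2 blocks with intensity above φ contribute runoff: 13.1, 22.3 mm/h.
Σ(I−φ)·Δt = d  ⇒  (13.1+22.3 − 2φ)·1 = 19.9
φ = (35.40 − 19.9/1) / 2 = 7.75 mm/h.

φ ≈ 7.75 mm/h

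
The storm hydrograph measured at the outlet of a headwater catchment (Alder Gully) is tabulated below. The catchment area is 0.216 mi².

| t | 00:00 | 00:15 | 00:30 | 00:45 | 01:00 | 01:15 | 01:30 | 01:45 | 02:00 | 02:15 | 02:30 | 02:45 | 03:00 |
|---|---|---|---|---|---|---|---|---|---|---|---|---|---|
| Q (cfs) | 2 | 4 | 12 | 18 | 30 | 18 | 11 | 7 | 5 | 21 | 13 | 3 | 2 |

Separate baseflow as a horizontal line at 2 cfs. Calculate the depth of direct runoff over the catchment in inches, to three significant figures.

d ≈ 0.215 in

Direct runoff: 0.0, 2.0, 10.0, 16.0, 28.0, 16.0, 9.0, 5.0, 3.0, 19.0, 11.0, 1.0, 0.0 cfs; ΣQ_DR = 120.0 cfs.
V = ΣQ_DR · Δt = 120.0 × 900 s = 1.080 × 10^5 ft³.
Over A = 0.216 mi², depth = V / A = 0.215 in.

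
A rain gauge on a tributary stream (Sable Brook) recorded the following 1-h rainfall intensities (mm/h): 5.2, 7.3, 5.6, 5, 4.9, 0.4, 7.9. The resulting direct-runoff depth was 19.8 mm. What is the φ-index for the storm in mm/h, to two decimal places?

φ ≈ 2.68 mm/h

Only the 6 blocks with intensity above φ contribute runoff: 5.2, 7.3, 5.6, 5, 4.9, 7.9 mm/h.
Σ(I−φ)·Δt = d  ⇒  (5.2+7.3+5.6+5+4.9+7.9 − 6φ)·1 = 19.8
φ = (35.90 − 19.8/1) / 6 = 2.68 mm/h.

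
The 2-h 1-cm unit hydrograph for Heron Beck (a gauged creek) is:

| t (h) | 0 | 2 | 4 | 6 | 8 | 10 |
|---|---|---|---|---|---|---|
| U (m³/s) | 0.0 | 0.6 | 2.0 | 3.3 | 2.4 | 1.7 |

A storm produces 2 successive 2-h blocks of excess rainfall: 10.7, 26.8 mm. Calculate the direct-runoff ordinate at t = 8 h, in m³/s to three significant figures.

By discrete convolution, Q_j = Σ (P_i / 10 mm) · U_{j−i}.
At t = 8 h (j=4): Q = (10.7/10)·2.4 + (26.8/10)·3.3 = 11.4 m³/s.

Q ≈ 11.4 m³/s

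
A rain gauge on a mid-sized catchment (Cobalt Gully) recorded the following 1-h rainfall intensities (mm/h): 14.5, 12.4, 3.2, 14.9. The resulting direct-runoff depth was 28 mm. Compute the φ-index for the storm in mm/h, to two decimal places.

Only the 3 blocks with intensity above φ contribute runoff: 14.5, 12.4, 14.9 mm/h.
Σ(I−φ)·Δt = d  ⇒  (14.5+12.4+14.9 − 3φ)·1 = 28
φ = (41.80 − 28/1) / 3 = 4.60 mm/h.

φ ≈ 4.60 mm/h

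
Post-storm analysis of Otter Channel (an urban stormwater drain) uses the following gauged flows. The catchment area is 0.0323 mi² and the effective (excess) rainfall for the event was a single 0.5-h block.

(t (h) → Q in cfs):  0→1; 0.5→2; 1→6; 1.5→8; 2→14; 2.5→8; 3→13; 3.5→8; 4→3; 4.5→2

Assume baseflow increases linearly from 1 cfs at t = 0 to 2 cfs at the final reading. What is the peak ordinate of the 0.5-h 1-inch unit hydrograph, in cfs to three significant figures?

U_p ≈ 10.5 cfs

Direct runoff: 0.00, 0.89, 4.78, 6.67, 12.56, 6.44, 11.33, 6.22, 1.11, 0.00 cfs; ΣQ_DR = 50.00 cfs, peak = 12.56 cfs.
Runoff depth d = ΣQ_DR·Δt / A = 50.00 × 1800 / (0.0323 mi²) = 1.199 in.
The 1-inch UH is the DRH scaled by (1 in)/d, so U_p = 12.56 × 1/1.199 = 10.5 cfs.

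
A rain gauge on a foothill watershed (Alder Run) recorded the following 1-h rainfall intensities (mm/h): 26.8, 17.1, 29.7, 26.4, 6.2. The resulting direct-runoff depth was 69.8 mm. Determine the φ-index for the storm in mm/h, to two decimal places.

Only the 4 blocks with intensity above φ contribute runoff: 26.8, 17.1, 29.7, 26.4 mm/h.
Σ(I−φ)·Δt = d  ⇒  (26.8+17.1+29.7+26.4 − 4φ)·1 = 69.8
φ = (100.0 − 69.8/1) / 4 = 7.55 mm/h.

φ ≈ 7.55 mm/h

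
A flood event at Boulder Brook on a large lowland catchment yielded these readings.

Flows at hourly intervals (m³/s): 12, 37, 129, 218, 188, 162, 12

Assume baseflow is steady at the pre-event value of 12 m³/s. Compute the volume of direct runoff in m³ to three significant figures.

Direct-runoff ordinates (Q − Q_b): 0.0, 25.0, 117.0, 206.0, 176.0, 150.0, 0.0 m³/s.
ΣQ_DR = 674.0 m³/s.
With Δt = 1 h = 3600 s, V = ΣQ_DR · Δt = 674.0 × 3600 = 2.43 × 10^6 m³.

V ≈ 2.43 × 10^6 m³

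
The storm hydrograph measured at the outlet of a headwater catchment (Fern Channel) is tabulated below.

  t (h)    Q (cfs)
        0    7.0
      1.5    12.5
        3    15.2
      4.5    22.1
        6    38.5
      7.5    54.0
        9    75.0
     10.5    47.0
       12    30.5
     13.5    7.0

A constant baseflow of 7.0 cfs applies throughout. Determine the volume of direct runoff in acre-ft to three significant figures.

V ≈ 29.6 acre-ft

Direct-runoff ordinates (Q − Q_b): 0.0, 5.5, 8.2, 15.1, 31.5, 47.0, 68.0, 40.0, 23.5, 0.0 cfs.
ΣQ_DR = 238.8 cfs.
With Δt = 1.5 h = 5400 s, V = ΣQ_DR · Δt = 238.8 × 5400 = 1.29 × 10^6 ft³ = 29.6 acre-ft.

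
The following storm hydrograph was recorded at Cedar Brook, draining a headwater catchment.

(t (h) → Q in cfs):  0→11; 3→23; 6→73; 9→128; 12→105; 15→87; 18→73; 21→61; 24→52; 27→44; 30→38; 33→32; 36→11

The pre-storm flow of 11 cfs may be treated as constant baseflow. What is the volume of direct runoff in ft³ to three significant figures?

Direct-runoff ordinates (Q − Q_b): 0.0, 12.0, 62.0, 117.0, 94.0, 76.0, 62.0, 50.0, 41.0, 33.0, 27.0, 21.0, 0.0 cfs.
ΣQ_DR = 595.0 cfs.
With Δt = 3 h = 10800 s, V = ΣQ_DR · Δt = 595.0 × 10800 = 6.43 × 10^6 ft³.

V ≈ 6.43 × 10^6 ft³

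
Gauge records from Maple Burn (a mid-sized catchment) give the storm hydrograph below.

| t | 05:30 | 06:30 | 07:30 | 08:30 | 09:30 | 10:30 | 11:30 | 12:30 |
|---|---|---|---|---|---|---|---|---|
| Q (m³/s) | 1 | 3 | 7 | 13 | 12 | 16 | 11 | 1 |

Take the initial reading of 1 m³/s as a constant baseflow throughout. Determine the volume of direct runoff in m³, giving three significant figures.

Direct-runoff ordinates (Q − Q_b): 0.0, 2.0, 6.0, 12.0, 11.0, 15.0, 10.0, 0.0 m³/s.
ΣQ_DR = 56.00 m³/s.
With Δt = 1 h = 3600 s, V = ΣQ_DR · Δt = 56.00 × 3600 = 2.02 × 10^5 m³.

V ≈ 2.02 × 10^5 m³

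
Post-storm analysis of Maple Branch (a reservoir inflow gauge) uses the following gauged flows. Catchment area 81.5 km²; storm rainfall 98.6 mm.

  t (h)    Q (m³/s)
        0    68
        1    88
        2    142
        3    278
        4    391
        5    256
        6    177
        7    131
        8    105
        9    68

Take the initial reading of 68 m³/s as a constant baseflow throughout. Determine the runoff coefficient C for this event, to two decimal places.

C ≈ 0.46

ΣQ_DR = 1024 m³/s; V = ΣQ_DR·Δt = 3.686 × 10^6 m³.
Runoff depth d = V / A = 45.23 mm.
C = d / P = 45.23 / 98.6 = 0.46.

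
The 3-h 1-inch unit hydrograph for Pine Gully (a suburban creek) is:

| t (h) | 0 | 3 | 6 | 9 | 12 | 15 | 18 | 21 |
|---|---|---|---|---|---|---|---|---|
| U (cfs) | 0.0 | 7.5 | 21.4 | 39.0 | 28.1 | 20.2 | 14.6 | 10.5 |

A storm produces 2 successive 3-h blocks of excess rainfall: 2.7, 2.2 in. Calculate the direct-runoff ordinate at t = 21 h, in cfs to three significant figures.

By discrete convolution, Q_j = Σ (P_i / 1 in) · U_{j−i}.
At t = 21 h (j=7): Q = (2.7/1)·10.5 + (2.2/1)·14.6 = 60.5 cfs.

Q ≈ 60.5 cfs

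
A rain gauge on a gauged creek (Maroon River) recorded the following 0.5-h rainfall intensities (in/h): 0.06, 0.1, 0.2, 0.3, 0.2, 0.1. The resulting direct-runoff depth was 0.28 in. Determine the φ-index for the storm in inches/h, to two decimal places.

φ ≈ 0.07 in/h

Only the 5 blocks with intensity above φ contribute runoff: 0.1, 0.2, 0.3, 0.2, 0.1 in/h.
Σ(I−φ)·Δt = d  ⇒  (0.1+0.2+0.3+0.2+0.1 − 5φ)·0.5 = 0.28
φ = (0.9000 − 0.28/0.5) / 5 = 0.07 in/h.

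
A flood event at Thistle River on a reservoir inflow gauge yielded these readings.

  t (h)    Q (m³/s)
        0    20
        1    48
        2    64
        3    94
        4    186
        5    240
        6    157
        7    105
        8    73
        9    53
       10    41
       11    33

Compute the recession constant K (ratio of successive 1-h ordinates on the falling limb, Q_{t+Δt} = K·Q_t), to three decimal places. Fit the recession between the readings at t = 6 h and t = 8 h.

K ≈ 0.682

Using the recession-limb readings at t = 6 h and t = 8 h: Q falls from 157 to 73 m³/s over 2 intervals.
K = (Q₂/Q₁)^(1/2) = (73/157)^(1/2) = 0.682.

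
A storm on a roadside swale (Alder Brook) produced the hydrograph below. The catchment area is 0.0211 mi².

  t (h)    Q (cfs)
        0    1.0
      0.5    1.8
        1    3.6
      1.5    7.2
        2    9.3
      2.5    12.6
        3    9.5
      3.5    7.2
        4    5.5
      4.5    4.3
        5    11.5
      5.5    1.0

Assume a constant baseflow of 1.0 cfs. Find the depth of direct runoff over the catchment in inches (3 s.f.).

Direct runoff: 0.0, 0.8, 2.6, 6.2, 8.3, 11.6, 8.5, 6.2, 4.5, 3.3, 10.5, 0.0 cfs; ΣQ_DR = 62.50 cfs.
V = ΣQ_DR · Δt = 62.50 × 1800 s = 1.125 × 10^5 ft³.
Over A = 0.0211 mi², depth = V / A = 2.29 in.

d ≈ 2.29 in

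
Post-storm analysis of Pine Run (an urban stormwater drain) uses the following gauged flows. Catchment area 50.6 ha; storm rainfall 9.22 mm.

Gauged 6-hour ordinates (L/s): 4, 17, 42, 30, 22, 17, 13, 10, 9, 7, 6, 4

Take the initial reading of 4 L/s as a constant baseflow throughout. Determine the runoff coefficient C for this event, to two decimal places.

C ≈ 0.62

ΣQ_DR = 133.0 L/s; V = ΣQ_DR·Δt = 2.873 × 10^6 L.
Runoff depth d = V / A = 5.677 mm.
C = d / P = 5.677 / 9.22 = 0.62.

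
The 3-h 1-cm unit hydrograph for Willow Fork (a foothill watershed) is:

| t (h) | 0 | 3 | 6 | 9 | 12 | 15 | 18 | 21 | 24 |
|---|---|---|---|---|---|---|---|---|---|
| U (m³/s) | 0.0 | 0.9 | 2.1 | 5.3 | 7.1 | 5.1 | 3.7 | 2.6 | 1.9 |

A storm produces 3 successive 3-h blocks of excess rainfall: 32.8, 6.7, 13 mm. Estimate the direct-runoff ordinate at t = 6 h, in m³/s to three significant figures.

Q ≈ 7.49 m³/s

By discrete convolution, Q_j = Σ (P_i / 10 mm) · U_{j−i}.
At t = 6 h (j=2): Q = (32.8/10)·2.1 + (6.7/10)·0.9 + (13/10)·0.0 = 7.49 m³/s.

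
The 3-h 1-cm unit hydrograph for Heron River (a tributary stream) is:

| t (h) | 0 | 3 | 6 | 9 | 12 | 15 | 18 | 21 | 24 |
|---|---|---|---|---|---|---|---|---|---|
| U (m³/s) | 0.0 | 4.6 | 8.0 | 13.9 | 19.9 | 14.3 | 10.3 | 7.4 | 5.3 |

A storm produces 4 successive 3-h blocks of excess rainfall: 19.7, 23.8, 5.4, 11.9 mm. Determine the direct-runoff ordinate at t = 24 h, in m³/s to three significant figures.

By discrete convolution, Q_j = Σ (P_i / 10 mm) · U_{j−i}.
At t = 24 h (j=8): Q = (19.7/10)·5.3 + (23.8/10)·7.4 + (5.4/10)·10.3 + (11.9/10)·14.3 = 50.6 m³/s.

Q ≈ 50.6 m³/s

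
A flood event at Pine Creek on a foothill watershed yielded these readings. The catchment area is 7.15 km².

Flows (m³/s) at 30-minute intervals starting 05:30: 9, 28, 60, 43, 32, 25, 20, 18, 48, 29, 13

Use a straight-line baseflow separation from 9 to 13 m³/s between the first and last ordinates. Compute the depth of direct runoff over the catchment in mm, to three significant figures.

d ≈ 51.4 mm

Direct runoff: 0.00, 18.60, 50.20, 32.80, 21.40, 14.00, 8.60, 6.20, 35.80, 16.40, 0.00 m³/s; ΣQ_DR = 204.0 m³/s.
V = ΣQ_DR · Δt = 204.0 × 1800 s = 3.672 × 10^5 m³.
Over A = 7.15 km², depth = V / A = 51.4 mm.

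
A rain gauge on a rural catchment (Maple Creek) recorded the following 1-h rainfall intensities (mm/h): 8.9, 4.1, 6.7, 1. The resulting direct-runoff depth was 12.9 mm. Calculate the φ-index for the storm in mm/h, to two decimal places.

Only the 3 blocks with intensity above φ contribute runoff: 8.9, 4.1, 6.7 mm/h.
Σ(I−φ)·Δt = d  ⇒  (8.9+4.1+6.7 − 3φ)·1 = 12.9
φ = (19.70 − 12.9/1) / 3 = 2.27 mm/h.

φ ≈ 2.27 mm/h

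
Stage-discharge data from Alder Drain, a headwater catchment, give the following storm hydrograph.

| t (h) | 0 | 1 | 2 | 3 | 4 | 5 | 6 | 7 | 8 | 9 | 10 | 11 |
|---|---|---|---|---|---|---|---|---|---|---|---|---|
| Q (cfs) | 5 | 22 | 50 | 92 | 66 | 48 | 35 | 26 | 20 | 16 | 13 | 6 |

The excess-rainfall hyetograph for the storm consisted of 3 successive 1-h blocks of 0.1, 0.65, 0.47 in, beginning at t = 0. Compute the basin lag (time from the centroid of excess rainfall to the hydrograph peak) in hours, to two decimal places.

t_L ≈ 1.20 h

Centroid of excess rainfall: t_c = Σ P_i·t̄_i / ΣP_i = 1.8033 h (block centres at 0.5, 1.5, 2.5 h).
Hydrograph peak occurs at t = 3 h, so basin lag t_L = 3 − 1.8033 = 1.20 h.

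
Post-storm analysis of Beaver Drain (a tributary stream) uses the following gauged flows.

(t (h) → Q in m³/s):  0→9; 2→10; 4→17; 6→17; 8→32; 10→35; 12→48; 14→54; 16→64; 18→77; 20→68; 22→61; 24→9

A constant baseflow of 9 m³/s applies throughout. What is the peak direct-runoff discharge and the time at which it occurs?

Subtracting baseflow gives direct-runoff ordinates: 0.0, 1.0, 8.0, 8.0, 23.0, 26.0, 39.0, 45.0, 55.0, 68.0, 59.0, 52.0, 0.0 m³/s.
The maximum is 68.0 m³/s, occurring at the reading for t = 18 h.

Q_p = 68.0 m³/s at t = 18 h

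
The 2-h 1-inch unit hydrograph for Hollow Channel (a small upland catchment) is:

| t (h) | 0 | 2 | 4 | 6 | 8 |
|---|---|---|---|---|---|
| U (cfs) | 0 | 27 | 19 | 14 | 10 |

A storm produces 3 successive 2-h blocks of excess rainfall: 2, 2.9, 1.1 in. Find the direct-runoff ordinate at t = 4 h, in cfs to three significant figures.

Q ≈ 116 cfs

By discrete convolution, Q_j = Σ (P_i / 1 in) · U_{j−i}.
At t = 4 h (j=2): Q = (2/1)·19 + (2.9/1)·27 + (1.1/1)·0 = 116 cfs.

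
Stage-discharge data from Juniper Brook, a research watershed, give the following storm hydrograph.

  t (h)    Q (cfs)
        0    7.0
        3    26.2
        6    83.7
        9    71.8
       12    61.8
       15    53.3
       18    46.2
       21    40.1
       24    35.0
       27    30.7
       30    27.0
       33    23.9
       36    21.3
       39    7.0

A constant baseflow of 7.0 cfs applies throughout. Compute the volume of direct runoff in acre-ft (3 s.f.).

V ≈ 108 acre-ft

Direct-runoff ordinates (Q − Q_b): 0.0, 19.2, 76.7, 64.8, 54.8, 46.3, 39.2, 33.1, 28.0, 23.7, 20.0, 16.9, 14.3, 0.0 cfs.
ΣQ_DR = 437.0 cfs.
With Δt = 3 h = 10800 s, V = ΣQ_DR · Δt = 437.0 × 10800 = 4.72 × 10^6 ft³ = 108 acre-ft.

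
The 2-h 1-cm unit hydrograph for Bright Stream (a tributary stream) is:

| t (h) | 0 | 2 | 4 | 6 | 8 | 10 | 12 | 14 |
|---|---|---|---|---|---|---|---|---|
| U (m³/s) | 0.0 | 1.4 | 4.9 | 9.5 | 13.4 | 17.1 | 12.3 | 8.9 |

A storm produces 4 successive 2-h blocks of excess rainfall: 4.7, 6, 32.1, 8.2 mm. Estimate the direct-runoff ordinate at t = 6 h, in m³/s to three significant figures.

By discrete convolution, Q_j = Σ (P_i / 10 mm) · U_{j−i}.
At t = 6 h (j=3): Q = (4.7/10)·9.5 + (6/10)·4.9 + (32.1/10)·1.4 + (8.2/10)·0.0 = 11.9 m³/s.

Q ≈ 11.9 m³/s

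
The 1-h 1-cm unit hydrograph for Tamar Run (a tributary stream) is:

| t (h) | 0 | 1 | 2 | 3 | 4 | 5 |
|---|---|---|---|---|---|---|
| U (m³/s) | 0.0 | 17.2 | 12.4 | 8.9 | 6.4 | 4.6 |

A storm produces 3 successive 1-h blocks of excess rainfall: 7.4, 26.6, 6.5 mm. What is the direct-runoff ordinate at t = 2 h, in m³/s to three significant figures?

Q ≈ 54.9 m³/s

By discrete convolution, Q_j = Σ (P_i / 10 mm) · U_{j−i}.
At t = 2 h (j=2): Q = (7.4/10)·12.4 + (26.6/10)·17.2 + (6.5/10)·0.0 = 54.9 m³/s.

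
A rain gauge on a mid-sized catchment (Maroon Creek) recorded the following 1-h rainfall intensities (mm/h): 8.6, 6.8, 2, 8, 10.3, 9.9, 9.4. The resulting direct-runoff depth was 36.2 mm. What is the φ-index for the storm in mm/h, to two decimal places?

Only the 6 blocks with intensity above φ contribute runoff: 8.6, 6.8, 8, 10.3, 9.9, 9.4 mm/h.
Σ(I−φ)·Δt = d  ⇒  (8.6+6.8+8+10.3+9.9+9.4 − 6φ)·1 = 36.2
φ = (53.00 − 36.2/1) / 6 = 2.80 mm/h.

φ ≈ 2.80 mm/h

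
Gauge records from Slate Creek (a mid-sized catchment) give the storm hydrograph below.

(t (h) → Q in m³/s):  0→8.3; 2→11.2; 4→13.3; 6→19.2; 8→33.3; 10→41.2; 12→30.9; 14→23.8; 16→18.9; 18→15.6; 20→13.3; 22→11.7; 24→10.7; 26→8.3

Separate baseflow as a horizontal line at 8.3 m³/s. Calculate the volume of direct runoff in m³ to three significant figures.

V ≈ 1.03 × 10^6 m³

Direct-runoff ordinates (Q − Q_b): 0.0, 2.9, 5.0, 10.9, 25.0, 32.9, 22.6, 15.5, 10.6, 7.3, 5.0, 3.4, 2.4, 0.0 m³/s.
ΣQ_DR = 143.5 m³/s.
With Δt = 2 h = 7200 s, V = ΣQ_DR · Δt = 143.5 × 7200 = 1.03 × 10^6 m³.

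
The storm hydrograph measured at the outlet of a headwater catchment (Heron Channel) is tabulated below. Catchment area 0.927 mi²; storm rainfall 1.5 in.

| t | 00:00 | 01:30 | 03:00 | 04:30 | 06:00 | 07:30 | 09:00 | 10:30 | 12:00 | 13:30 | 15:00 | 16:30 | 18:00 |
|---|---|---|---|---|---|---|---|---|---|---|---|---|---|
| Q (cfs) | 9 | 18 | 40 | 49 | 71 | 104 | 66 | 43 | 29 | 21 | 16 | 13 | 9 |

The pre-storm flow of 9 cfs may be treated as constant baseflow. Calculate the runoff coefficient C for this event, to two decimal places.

ΣQ_DR = 371.0 cfs; V = ΣQ_DR·Δt = 2.003 × 10^6 ft³.
Runoff depth d = V / A = 0.9303 in.
C = d / P = 0.9303 / 1.5 = 0.62.

C ≈ 0.62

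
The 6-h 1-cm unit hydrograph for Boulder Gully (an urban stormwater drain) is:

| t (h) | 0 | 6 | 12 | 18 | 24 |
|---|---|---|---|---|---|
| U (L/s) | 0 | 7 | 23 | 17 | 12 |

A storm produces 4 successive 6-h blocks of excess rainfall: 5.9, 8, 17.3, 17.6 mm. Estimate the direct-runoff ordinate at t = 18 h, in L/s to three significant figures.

By discrete convolution, Q_j = Σ (P_i / 10 mm) · U_{j−i}.
At t = 18 h (j=3): Q = (5.9/10)·17 + (8/10)·23 + (17.3/10)·7 + (17.6/10)·0 = 40.5 L/s.

Q ≈ 40.5 L/s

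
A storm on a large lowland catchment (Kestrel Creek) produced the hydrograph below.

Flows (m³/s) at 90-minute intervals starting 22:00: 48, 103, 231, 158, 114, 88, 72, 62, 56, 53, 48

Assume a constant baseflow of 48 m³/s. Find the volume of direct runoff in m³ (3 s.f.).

Direct-runoff ordinates (Q − Q_b): 0.0, 55.0, 183.0, 110.0, 66.0, 40.0, 24.0, 14.0, 8.0, 5.0, 0.0 m³/s.
ΣQ_DR = 505.0 m³/s.
With Δt = 1.5 h = 5400 s, V = ΣQ_DR · Δt = 505.0 × 5400 = 2.73 × 10^6 m³.

V ≈ 2.73 × 10^6 m³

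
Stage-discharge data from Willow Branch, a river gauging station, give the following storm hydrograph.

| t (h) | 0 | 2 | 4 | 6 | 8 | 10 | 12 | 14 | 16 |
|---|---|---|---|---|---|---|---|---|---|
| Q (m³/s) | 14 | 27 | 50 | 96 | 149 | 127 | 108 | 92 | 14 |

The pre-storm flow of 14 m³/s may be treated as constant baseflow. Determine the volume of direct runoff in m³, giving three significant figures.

V ≈ 3.97 × 10^6 m³

Direct-runoff ordinates (Q − Q_b): 0.0, 13.0, 36.0, 82.0, 135.0, 113.0, 94.0, 78.0, 0.0 m³/s.
ΣQ_DR = 551.0 m³/s.
With Δt = 2 h = 7200 s, V = ΣQ_DR · Δt = 551.0 × 7200 = 3.97 × 10^6 m³.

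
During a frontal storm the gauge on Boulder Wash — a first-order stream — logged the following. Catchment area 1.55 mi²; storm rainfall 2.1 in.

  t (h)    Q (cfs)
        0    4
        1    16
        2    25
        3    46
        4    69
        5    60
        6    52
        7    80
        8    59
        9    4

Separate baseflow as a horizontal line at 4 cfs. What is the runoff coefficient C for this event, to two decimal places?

ΣQ_DR = 375.0 cfs; V = ΣQ_DR·Δt = 1.350 × 10^6 ft³.
Runoff depth d = V / A = 0.3749 in.
C = d / P = 0.3749 / 2.1 = 0.18.

C ≈ 0.18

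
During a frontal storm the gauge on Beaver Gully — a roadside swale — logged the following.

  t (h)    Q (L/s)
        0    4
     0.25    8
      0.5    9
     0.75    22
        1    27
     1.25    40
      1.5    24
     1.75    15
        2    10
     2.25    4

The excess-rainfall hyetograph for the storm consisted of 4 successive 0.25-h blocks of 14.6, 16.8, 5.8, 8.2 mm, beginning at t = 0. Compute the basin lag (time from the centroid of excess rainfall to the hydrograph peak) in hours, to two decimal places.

t_L ≈ 0.83 h

Centroid of excess rainfall: t_c = Σ P_i·t̄_i / ΣP_i = 0.4169 h (block centres at 0.125, 0.375, 0.625, 0.875 h).
Hydrograph peak occurs at t = 1.25 h, so basin lag t_L = 1.25 − 0.4169 = 0.83 h.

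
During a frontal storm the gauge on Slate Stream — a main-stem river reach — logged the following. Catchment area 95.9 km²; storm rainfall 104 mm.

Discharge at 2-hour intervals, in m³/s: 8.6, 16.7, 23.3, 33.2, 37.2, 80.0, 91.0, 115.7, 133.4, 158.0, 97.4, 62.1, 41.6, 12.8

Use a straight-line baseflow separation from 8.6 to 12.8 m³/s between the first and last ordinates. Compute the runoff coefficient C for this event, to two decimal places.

ΣQ_DR = 761.2 m³/s; V = ΣQ_DR·Δt = 5.481 × 10^6 m³.
Runoff depth d = V / A = 57.15 mm.
C = d / P = 57.15 / 104 = 0.55.

C ≈ 0.55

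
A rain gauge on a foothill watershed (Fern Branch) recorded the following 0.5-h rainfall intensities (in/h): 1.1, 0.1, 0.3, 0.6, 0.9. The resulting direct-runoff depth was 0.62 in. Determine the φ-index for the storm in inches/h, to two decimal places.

φ ≈ 0.45 in/h

Only the 3 blocks with intensity above φ contribute runoff: 1.1, 0.6, 0.9 in/h.
Σ(I−φ)·Δt = d  ⇒  (1.1+0.6+0.9 − 3φ)·0.5 = 0.62
φ = (2.600 − 0.62/0.5) / 3 = 0.45 in/h.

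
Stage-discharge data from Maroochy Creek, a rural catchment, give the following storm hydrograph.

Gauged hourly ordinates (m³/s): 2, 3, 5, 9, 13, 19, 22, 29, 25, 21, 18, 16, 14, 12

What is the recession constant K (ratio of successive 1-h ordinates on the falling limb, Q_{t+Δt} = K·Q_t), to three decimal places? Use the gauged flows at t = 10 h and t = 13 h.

Using the recession-limb readings at t = 10 h and t = 13 h: Q falls from 18 to 12 m³/s over 3 intervals.
K = (Q₂/Q₁)^(1/3) = (12/18)^(1/3) = 0.874.

K ≈ 0.874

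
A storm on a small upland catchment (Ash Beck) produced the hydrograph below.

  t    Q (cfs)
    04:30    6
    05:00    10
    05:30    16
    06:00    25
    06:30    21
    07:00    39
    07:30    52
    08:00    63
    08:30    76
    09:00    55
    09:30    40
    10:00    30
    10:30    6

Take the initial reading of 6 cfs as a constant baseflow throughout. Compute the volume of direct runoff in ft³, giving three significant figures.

Direct-runoff ordinates (Q − Q_b): 0.0, 4.0, 10.0, 19.0, 15.0, 33.0, 46.0, 57.0, 70.0, 49.0, 34.0, 24.0, 0.0 cfs.
ΣQ_DR = 361.0 cfs.
With Δt = 0.5 h = 1800 s, V = ΣQ_DR · Δt = 361.0 × 1800 = 6.50 × 10^5 ft³.

V ≈ 6.50 × 10^5 ft³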